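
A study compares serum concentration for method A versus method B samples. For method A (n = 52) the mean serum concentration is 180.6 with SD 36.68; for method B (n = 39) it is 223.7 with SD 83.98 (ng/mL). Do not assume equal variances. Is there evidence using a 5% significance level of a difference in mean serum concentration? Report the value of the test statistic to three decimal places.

-2.998

Let group 1 = method A, group 2 = method B. H0: μ_1 = μ_2; H1: μ_1 ≠ μ_2 (Welch's two-sample t-test, two-sided).
t = (x̄_1 − x̄_2)/√(s_1²/n_1 + s_2²/n_2) = (180.6 − 223.7)/√(36.68²/52 + 83.98²/39) = -2.998
Welch–Satterthwaite df ≈ 48.91
Two-sided p-value ≈ 0.0043
Since p ≈ 0.0043 < α = 0.05, reject H0; the data support H1.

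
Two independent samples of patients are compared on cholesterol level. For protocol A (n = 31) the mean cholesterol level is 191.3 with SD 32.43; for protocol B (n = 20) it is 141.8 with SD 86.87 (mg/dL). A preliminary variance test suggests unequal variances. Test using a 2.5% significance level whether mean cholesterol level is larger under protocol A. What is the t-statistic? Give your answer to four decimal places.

2.4409

Let group 1 = protocol A, group 2 = protocol B. H0: μ_1 = μ_2; H1: μ_1 > μ_2 (Welch's two-sample t-test, right-tailed).
t = (x̄_1 − x̄_2)/√(s_1²/n_1 + s_2²/n_2) = (191.3 − 141.8)/√(32.43²/31 + 86.87²/20) = 2.4409
Welch–Satterthwaite df ≈ 22.46
p-value = P(T ≥ 2.4409) ≈ 0.011
Since p ≈ 0.011 < α = 0.025, reject H0; the evidence is statistically significant.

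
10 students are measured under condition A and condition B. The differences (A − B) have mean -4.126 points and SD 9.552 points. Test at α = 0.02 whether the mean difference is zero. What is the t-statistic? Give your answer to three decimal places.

-1.366

H0: μ_d = 0; H1: μ_d ≠ 0 (paired t-test on the differences, two-sided).
t = d̄/(s_d/√n) = -4.126/(9.552/√10) = -1.366
df = n − 1 = 9
Two-sided p-value ≈ 0.2051
Since p ≈ 0.2051 > α = 0.02, fail to reject H0; the evidence is not statistically significant.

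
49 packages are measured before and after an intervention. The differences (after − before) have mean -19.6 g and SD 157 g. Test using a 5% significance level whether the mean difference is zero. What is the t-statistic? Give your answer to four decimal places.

H0: μ_d = 0; H1: μ_d ≠ 0 (paired t-test on the differences, two-sided).
t = d̄/(s_d/√n) = -19.6/(157/√49) = -0.8739
df = n − 1 = 48
Two-sided p-value ≈ 0.387
Since p ≈ 0.387 > α = 0.05, fail to reject H0; the evidence is not statistically significant.

-0.8739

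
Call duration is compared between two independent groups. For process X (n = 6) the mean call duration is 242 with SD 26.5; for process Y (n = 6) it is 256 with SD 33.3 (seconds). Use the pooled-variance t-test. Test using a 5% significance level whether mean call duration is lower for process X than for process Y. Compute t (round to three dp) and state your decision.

t = -0.806; fail to reject H0

Let group 1 = process X, group 2 = process Y. H0: μ_1 = μ_2; H1: μ_1 < μ_2 (two-sample pooled-variance t-test, left-tailed).
s_p² = [(6−1)·26.5² + (6−1)·33.3²]/(6+6−2) = 905.57
t = (242 − 256)/√[905.57·(1/6 + 1/6)] = -0.806
df = n₁ + n₂ − 2 = 10
p-value = P(T ≤ -0.806) ≈ 0.2195
Since p ≈ 0.2195 > α = 0.05, fail to reject H0; the evidence is not statistically significant.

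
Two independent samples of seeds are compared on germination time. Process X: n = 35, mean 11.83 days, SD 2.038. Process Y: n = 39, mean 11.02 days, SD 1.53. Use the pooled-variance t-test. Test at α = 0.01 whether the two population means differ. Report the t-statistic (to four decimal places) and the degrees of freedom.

Let group 1 = process X, group 2 = process Y. H0: μ_1 = μ_2; H1: μ_1 ≠ μ_2 (two-sample pooled-variance t-test, two-sided).
s_p² = [(35−1)·2.038² + (39−1)·1.53²]/(35+39−2) = 3.19682
t = (11.83 − 11.02)/√[3.19682·(1/35 + 1/39)] = 1.9457
df = n₁ + n₂ − 2 = 72
Two-sided p-value ≈ 0.056
Since p ≈ 0.056 > α = 0.01, fail to reject H0; the data do not provide sufficient evidence against H0.

t = 1.9457, df = 72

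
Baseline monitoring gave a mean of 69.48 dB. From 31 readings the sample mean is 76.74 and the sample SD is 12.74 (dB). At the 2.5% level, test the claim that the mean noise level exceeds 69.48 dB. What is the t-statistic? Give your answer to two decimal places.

3.17

H0: μ = 69.48; H1: μ > 69.48 (one-sample t-test, right-tailed).
t = (x̄ − μ₀)/(s/√n) = (76.74 − 69.48)/(12.74/√31) = 3.17
df = n − 1 = 30
p-value = P(T ≥ 3.17) ≈ 0.0017
Since p ≈ 0.0017 < α = 0.025, reject H0; the data support H1.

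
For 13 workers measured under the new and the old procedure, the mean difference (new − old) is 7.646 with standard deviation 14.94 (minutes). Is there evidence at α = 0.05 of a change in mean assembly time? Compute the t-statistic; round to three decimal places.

1.845

H0: μ_d = 0; H1: μ_d ≠ 0 (paired t-test on the differences, two-sided).
t = d̄/(s_d/√n) = 7.646/(14.94/√13) = 1.845
df = n − 1 = 12
Two-sided p-value ≈ 0.0898
Since p ≈ 0.0898 > α = 0.05, fail to reject H0; the evidence is not statistically significant.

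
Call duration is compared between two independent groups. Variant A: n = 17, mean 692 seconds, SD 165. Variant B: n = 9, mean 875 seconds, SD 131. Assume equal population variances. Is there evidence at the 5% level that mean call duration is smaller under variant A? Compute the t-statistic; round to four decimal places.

-2.8733

Let group 1 = variant A, group 2 = variant B. H0: μ_1 = μ_2; H1: μ_1 < μ_2 (two-sample pooled-variance t-test, left-tailed).
s_p² = [(17−1)·165² + (9−1)·131²]/(17+9−2) = 23870.3
t = (692 − 875)/√[23870.3·(1/17 + 1/9)] = -2.8733
df = n₁ + n₂ − 2 = 24
p-value = P(T ≤ -2.8733) ≈ 0.0042
Since p ≈ 0.0042 < α = 0.05, reject H0; the data support H1.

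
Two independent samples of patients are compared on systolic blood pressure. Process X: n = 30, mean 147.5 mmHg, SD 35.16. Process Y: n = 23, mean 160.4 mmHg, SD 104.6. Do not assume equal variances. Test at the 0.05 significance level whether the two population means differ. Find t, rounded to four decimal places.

Let group 1 = process X, group 2 = process Y. H0: μ_1 = μ_2; H1: μ_1 ≠ μ_2 (Welch's two-sample t-test, two-sided).
t = (x̄_1 − x̄_2)/√(s_1²/n_1 + s_2²/n_2) = (147.5 − 160.4)/√(35.16²/30 + 104.6²/23) = -0.5674
Welch–Satterthwaite df ≈ 25.83
Two-sided p-value ≈ 0.5753
Since p ≈ 0.5753 > α = 0.05, fail to reject H0; the evidence is not statistically significant.

-0.5674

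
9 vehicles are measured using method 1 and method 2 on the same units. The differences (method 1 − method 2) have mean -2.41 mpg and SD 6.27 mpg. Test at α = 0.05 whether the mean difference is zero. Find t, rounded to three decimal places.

-1.153

H0: μ_d = 0; H1: μ_d ≠ 0 (paired t-test on the differences, two-sided).
t = d̄/(s_d/√n) = -2.41/(6.27/√9) = -1.153
df = n − 1 = 8
Two-sided p-value ≈ 0.282
Since p ≈ 0.282 > α = 0.05, fail to reject H0; the evidence is not statistically significant.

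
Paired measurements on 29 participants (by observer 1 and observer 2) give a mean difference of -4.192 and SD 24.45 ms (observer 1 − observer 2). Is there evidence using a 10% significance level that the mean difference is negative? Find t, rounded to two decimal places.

H0: μ_d = 0; H1: μ_d < 0 (paired t-test on the differences, left-tailed).
t = d̄/(s_d/√n) = -4.192/(24.45/√29) = -0.92
df = n − 1 = 28
p-value = P(T ≤ -0.92) ≈ 0.1819
Since p ≈ 0.1819 > α = 0.1, fail to reject H0; the data do not provide sufficient evidence against H0.

-0.92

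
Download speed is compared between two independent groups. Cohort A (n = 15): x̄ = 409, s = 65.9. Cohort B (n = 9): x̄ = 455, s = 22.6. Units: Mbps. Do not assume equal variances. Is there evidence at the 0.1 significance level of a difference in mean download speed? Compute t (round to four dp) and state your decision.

t = -2.4720; reject H0

Let group 1 = cohort A, group 2 = cohort B. H0: μ_1 = μ_2; H1: μ_1 ≠ μ_2 (Welch's two-sample t-test, two-sided).
t = (x̄_1 − x̄_2)/√(s_1²/n_1 + s_2²/n_2) = (409 − 455)/√(65.9²/15 + 22.6²/9) = -2.4720
Welch–Satterthwaite df ≈ 18.76
Two-sided p-value ≈ 0.023
Since p ≈ 0.023 < α = 0.1, reject H0; the data support H1.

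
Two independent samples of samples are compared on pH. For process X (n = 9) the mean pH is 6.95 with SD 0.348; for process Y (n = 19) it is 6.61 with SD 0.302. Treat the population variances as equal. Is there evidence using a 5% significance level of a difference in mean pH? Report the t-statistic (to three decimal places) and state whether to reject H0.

t = 2.652; reject H0

Let group 1 = process X, group 2 = process Y. H0: μ_1 = μ_2; H1: μ_1 ≠ μ_2 (two-sample pooled-variance t-test, two-sided).
s_p² = [(9−1)·0.348² + (19−1)·0.302²]/(9+19−2) = 0.100404
t = (6.95 − 6.61)/√[0.100404·(1/9 + 1/19)] = 2.652
df = n₁ + n₂ − 2 = 26
Two-sided p-value ≈ 0.013
Since p ≈ 0.013 < α = 0.05, reject H0; the evidence is statistically significant.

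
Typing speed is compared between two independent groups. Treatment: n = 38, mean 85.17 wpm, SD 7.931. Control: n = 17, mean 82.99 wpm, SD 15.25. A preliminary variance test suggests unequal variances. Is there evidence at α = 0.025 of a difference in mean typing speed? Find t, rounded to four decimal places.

Let group 1 = treatment, group 2 = control. H0: μ_1 = μ_2; H1: μ_1 ≠ μ_2 (Welch's two-sample t-test, two-sided).
t = (x̄_1 − x̄_2)/√(s_1²/n_1 + s_2²/n_2) = (85.17 − 82.99)/√(7.931²/38 + 15.25²/17) = 0.5567
Welch–Satterthwaite df ≈ 19.98
Two-sided p-value ≈ 0.5839
Since p ≈ 0.5839 > α = 0.025, fail to reject H0; the evidence is not statistically significant.

0.5567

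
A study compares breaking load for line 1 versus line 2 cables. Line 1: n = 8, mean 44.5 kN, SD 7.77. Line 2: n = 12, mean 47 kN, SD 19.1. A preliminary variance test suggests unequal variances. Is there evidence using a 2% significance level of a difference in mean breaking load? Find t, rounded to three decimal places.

Let group 1 = line 1, group 2 = line 2. H0: μ_1 = μ_2; H1: μ_1 ≠ μ_2 (Welch's two-sample t-test, two-sided).
t = (x̄_1 − x̄_2)/√(s_1²/n_1 + s_2²/n_2) = (44.5 − 47)/√(7.77²/8 + 19.1²/12) = -0.406
Welch–Satterthwaite df ≈ 15.63
Two-sided p-value ≈ 0.690
Since p ≈ 0.690 > α = 0.02, fail to reject H0; the data do not provide sufficient evidence against H0.

-0.406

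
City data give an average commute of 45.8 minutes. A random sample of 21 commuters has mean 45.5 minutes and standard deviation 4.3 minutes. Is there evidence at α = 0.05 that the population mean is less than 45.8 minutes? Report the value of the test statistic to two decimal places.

-0.32

H0: μ = 45.8; H1: μ < 45.8 (one-sample t-test, left-tailed).
t = (x̄ − μ₀)/(s/√n) = (45.5 − 45.8)/(4.3/√21) = -0.32
df = n − 1 = 20
p-value = P(T ≤ -0.32) ≈ 0.376
Since p ≈ 0.376 > α = 0.05, fail to reject H0; the evidence is not statistically significant.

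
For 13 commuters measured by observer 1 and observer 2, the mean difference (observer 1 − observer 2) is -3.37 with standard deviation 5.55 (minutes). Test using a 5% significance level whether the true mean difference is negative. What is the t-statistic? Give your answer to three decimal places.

-2.189

H0: μ_d = 0; H1: μ_d < 0 (paired t-test on the differences, left-tailed).
t = d̄/(s_d/√n) = -3.37/(5.55/√13) = -2.189
df = n − 1 = 12
p-value = P(T ≤ -2.189) ≈ 0.025
Since p ≈ 0.025 < α = 0.05, reject H0; the evidence is statistically significant.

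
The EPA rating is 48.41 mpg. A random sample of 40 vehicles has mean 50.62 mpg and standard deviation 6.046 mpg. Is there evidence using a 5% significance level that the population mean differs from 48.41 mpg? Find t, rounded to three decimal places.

2.312

H0: μ = 48.41; H1: μ ≠ 48.41 (one-sample t-test, two-sided).
t = (x̄ − μ₀)/(s/√n) = (50.62 − 48.41)/(6.046/√40) = 2.312
df = n − 1 = 39
Two-sided p-value ≈ 0.0262
Since p ≈ 0.0262 < α = 0.05, reject H0; the evidence is statistically significant.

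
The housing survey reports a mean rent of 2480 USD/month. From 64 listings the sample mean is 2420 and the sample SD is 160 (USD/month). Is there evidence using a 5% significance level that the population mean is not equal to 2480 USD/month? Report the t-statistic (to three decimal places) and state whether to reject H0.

t = -3.000; reject H0

H0: μ = 2480; H1: μ ≠ 2480 (one-sample t-test, two-sided).
t = (x̄ − μ₀)/(s/√n) = (2420 − 2480)/(160/√64) = -3.000
df = n − 1 = 63
Two-sided p-value ≈ 0.004
Since p ≈ 0.004 < α = 0.05, reject H0; the evidence is statistically significant.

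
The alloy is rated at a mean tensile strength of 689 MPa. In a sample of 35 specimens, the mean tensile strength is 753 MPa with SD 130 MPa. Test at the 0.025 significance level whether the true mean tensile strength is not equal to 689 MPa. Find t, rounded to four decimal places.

H0: μ = 689; H1: μ ≠ 689 (one-sample t-test, two-sided).
t = (x̄ − μ₀)/(s/√n) = (753 − 689)/(130/√35) = 2.9125
df = n − 1 = 34
Two-sided p-value ≈ 0.006
Since p ≈ 0.006 < α = 0.025, reject H0; the evidence is statistically significant.

2.9125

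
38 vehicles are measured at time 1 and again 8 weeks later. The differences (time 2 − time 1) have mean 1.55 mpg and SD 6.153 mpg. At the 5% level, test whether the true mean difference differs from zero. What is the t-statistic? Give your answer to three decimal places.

H0: μ_d = 0; H1: μ_d ≠ 0 (paired t-test on the differences, two-sided).
t = d̄/(s_d/√n) = 1.55/(6.153/√38) = 1.553
df = n − 1 = 37
Two-sided p-value ≈ 0.129
Since p ≈ 0.129 > α = 0.05, fail to reject H0; the evidence is not statistically significant.

1.553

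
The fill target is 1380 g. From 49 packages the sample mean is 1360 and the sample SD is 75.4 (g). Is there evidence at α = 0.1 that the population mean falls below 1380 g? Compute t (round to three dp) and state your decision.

t = -1.857; reject H0

H0: μ = 1380; H1: μ < 1380 (one-sample t-test, left-tailed).
t = (x̄ − μ₀)/(s/√n) = (1360 − 1380)/(75.4/√49) = -1.857
df = n − 1 = 48
p-value = P(T ≤ -1.857) ≈ 0.035
Since p ≈ 0.035 < α = 0.1, reject H0; the data support H1.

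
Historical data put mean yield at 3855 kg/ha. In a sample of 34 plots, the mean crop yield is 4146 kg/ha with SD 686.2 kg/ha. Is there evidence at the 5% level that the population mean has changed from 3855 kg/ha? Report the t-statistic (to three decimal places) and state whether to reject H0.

H0: μ = 3855; H1: μ ≠ 3855 (one-sample t-test, two-sided).
t = (x̄ − μ₀)/(s/√n) = (4146 − 3855)/(686.2/√34) = 2.473
df = n − 1 = 33
Two-sided p-value ≈ 0.0187
Since p ≈ 0.0187 < α = 0.05, reject H0; the evidence is statistically significant.

t = 2.473; reject H0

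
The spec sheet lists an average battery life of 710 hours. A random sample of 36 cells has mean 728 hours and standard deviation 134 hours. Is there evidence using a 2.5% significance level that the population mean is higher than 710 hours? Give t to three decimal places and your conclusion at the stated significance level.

t = 0.806; fail to reject H0

H0: μ = 710; H1: μ > 710 (one-sample t-test, right-tailed).
t = (x̄ − μ₀)/(s/√n) = (728 − 710)/(134/√36) = 0.806
df = n − 1 = 35
p-value = P(T ≥ 0.806) ≈ 0.213
Since p ≈ 0.213 > α = 0.025, fail to reject H0; the evidence is not statistically significant.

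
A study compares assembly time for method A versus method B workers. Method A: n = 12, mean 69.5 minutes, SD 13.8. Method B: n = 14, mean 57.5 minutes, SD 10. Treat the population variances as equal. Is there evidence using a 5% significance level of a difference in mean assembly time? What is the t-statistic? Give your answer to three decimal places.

2.565

Let group 1 = method A, group 2 = method B. H0: μ_1 = μ_2; H1: μ_1 ≠ μ_2 (two-sample pooled-variance t-test, two-sided).
s_p² = [(12−1)·13.8² + (14−1)·10²]/(12+14−2) = 141.452
t = (69.5 − 57.5)/√[141.452·(1/12 + 1/14)] = 2.565
df = n₁ + n₂ − 2 = 24
Two-sided p-value ≈ 0.017
Since p ≈ 0.017 < α = 0.05, reject H0; the data support H1.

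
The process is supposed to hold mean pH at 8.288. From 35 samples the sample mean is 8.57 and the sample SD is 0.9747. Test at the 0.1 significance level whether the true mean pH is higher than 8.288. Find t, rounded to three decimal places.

1.712

H0: μ = 8.288; H1: μ > 8.288 (one-sample t-test, right-tailed).
t = (x̄ − μ₀)/(s/√n) = (8.57 − 8.288)/(0.9747/√35) = 1.712
df = n − 1 = 34
p-value = P(T ≥ 1.712) ≈ 0.0480
Since p ≈ 0.0480 < α = 0.1, reject H0; the evidence is statistically significant.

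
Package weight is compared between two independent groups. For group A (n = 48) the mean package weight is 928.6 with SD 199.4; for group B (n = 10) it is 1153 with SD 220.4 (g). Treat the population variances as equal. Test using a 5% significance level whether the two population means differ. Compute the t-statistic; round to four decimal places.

-3.1813

Let group 1 = group A, group 2 = group B. H0: μ_1 = μ_2; H1: μ_1 ≠ μ_2 (two-sample pooled-variance t-test, two-sided).
s_p² = [(48−1)·199.4² + (10−1)·220.4²]/(48+10−2) = 41177.2
t = (928.6 − 1153)/√[41177.2·(1/48 + 1/10)] = -3.1813
df = n₁ + n₂ − 2 = 56
Two-sided p-value ≈ 0.0024
Since p ≈ 0.0024 < α = 0.05, reject H0; the data support H1.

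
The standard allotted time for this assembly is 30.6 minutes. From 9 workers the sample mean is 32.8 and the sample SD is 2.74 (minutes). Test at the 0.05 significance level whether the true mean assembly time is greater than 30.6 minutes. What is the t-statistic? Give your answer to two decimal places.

H0: μ = 30.6; H1: μ > 30.6 (one-sample t-test, right-tailed).
t = (x̄ − μ₀)/(s/√n) = (32.8 − 30.6)/(2.74/√9) = 2.41
df = n − 1 = 8
p-value = P(T ≥ 2.41) ≈ 0.0213
Since p ≈ 0.0213 < α = 0.05, reject H0; the data support H1.

2.41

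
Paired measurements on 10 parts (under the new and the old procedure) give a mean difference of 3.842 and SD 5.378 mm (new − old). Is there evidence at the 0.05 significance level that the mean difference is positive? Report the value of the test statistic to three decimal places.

2.259

H0: μ_d = 0; H1: μ_d > 0 (paired t-test on the differences, right-tailed).
t = d̄/(s_d/√n) = 3.842/(5.378/√10) = 2.259
df = n − 1 = 9
p-value = P(T ≥ 2.259) ≈ 0.025
Since p ≈ 0.025 < α = 0.05, reject H0; the evidence is statistically significant.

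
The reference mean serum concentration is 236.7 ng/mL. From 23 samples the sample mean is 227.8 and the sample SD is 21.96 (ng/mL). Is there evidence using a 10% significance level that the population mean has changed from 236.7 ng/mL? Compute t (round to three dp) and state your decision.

t = -1.944; reject H0

H0: μ = 236.7; H1: μ ≠ 236.7 (one-sample t-test, two-sided).
t = (x̄ − μ₀)/(s/√n) = (227.8 − 236.7)/(21.96/√23) = -1.944
df = n − 1 = 22
Two-sided p-value ≈ 0.0648
Since p ≈ 0.0648 < α = 0.1, reject H0; the data support H1.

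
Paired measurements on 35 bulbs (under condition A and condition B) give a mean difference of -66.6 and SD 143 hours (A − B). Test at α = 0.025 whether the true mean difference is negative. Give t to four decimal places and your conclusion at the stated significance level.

H0: μ_d = 0; H1: μ_d < 0 (paired t-test on the differences, left-tailed).
t = d̄/(s_d/√n) = -66.6/(143/√35) = -2.7553
df = n − 1 = 34
p-value = P(T ≤ -2.7553) ≈ 0.0047
Since p ≈ 0.0047 < α = 0.025, reject H0; the evidence is statistically significant.

t = -2.7553; reject H0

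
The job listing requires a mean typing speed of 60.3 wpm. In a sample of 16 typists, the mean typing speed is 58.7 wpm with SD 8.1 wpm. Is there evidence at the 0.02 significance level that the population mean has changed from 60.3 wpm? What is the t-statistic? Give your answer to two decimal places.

H0: μ = 60.3; H1: μ ≠ 60.3 (one-sample t-test, two-sided).
t = (x̄ − μ₀)/(s/√n) = (58.7 − 60.3)/(8.1/√16) = -0.79
df = n − 1 = 15
Two-sided p-value ≈ 0.4418
Since p ≈ 0.4418 > α = 0.02, fail to reject H0; the data do not provide sufficient evidence against H0.

-0.79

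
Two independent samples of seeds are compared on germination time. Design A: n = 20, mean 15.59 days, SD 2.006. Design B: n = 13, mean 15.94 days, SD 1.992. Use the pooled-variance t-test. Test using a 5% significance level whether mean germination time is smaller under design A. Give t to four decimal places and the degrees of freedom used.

t = -0.4911, df = 31

Let group 1 = design A, group 2 = design B. H0: μ_1 = μ_2; H1: μ_1 < μ_2 (two-sample pooled-variance t-test, left-tailed).
s_p² = [(20−1)·2.006² + (13−1)·1.992²]/(20+13−2) = 4.00237
t = (15.59 − 15.94)/√[4.00237·(1/20 + 1/13)] = -0.4911
df = n₁ + n₂ − 2 = 31
p-value = P(T ≤ -0.4911) ≈ 0.313
Since p ≈ 0.313 > α = 0.05, fail to reject H0; the data do not provide sufficient evidence against H0.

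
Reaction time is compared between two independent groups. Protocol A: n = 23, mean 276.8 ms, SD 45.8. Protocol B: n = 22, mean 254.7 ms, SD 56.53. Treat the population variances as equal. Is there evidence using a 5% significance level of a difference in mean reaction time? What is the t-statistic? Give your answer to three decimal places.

Let group 1 = protocol A, group 2 = protocol B. H0: μ_1 = μ_2; H1: μ_1 ≠ μ_2 (two-sample pooled-variance t-test, two-sided).
s_p² = [(23−1)·45.8² + (22−1)·56.53²]/(23+22−2) = 2633.87
t = (276.8 − 254.7)/√[2633.87·(1/23 + 1/22)] = 1.444
df = n₁ + n₂ − 2 = 43
Two-sided p-value ≈ 0.1560
Since p ≈ 0.1560 > α = 0.05, fail to reject H0; the data do not provide sufficient evidence against H0.

1.444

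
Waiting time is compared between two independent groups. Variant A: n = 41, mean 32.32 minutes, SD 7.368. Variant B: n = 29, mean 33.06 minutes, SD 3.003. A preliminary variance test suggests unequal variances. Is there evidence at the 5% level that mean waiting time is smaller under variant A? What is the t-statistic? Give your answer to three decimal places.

-0.579

Let group 1 = variant A, group 2 = variant B. H0: μ_1 = μ_2; H1: μ_1 < μ_2 (Welch's two-sample t-test, left-tailed).
t = (x̄_1 − x̄_2)/√(s_1²/n_1 + s_2²/n_2) = (32.32 − 33.06)/√(7.368²/41 + 3.003²/29) = -0.579
Welch–Satterthwaite df ≈ 56.54
p-value = P(T ≤ -0.579) ≈ 0.283
Since p ≈ 0.283 > α = 0.05, fail to reject H0; the data do not provide sufficient evidence against H0.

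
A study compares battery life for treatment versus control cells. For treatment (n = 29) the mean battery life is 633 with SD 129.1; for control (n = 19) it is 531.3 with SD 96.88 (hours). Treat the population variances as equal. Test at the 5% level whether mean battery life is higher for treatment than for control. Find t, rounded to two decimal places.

2.93

Let group 1 = treatment, group 2 = control. H0: μ_1 = μ_2; H1: μ_1 > μ_2 (two-sample pooled-variance t-test, right-tailed).
s_p² = [(29−1)·129.1² + (19−1)·96.88²]/(29+19−2) = 13817.7
t = (633 − 531.3)/√[13817.7·(1/29 + 1/19)] = 2.93
df = n₁ + n₂ − 2 = 46
p-value = P(T ≥ 2.93) ≈ 0.0026
Since p ≈ 0.0026 < α = 0.05, reject H0; the data support H1.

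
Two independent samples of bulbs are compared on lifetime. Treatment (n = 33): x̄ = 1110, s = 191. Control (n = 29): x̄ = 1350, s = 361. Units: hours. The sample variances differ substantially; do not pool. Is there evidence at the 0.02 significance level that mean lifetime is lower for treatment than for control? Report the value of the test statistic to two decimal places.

-3.21

Let group 1 = treatment, group 2 = control. H0: μ_1 = μ_2; H1: μ_1 < μ_2 (Welch's two-sample t-test, left-tailed).
t = (x̄_1 − x̄_2)/√(s_1²/n_1 + s_2²/n_2) = (1110 − 1350)/√(191²/33 + 361²/29) = -3.21
Welch–Satterthwaite df ≈ 41.28
p-value = P(T ≤ -3.21) ≈ 0.0013
Since p ≈ 0.0013 < α = 0.02, reject H0; the data support H1.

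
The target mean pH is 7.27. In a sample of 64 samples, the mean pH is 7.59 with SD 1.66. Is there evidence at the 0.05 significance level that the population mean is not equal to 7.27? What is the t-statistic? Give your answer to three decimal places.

1.542

H0: μ = 7.27; H1: μ ≠ 7.27 (one-sample t-test, two-sided).
t = (x̄ − μ₀)/(s/√n) = (7.59 − 7.27)/(1.66/√64) = 1.542
df = n − 1 = 63
Two-sided p-value ≈ 0.128
Since p ≈ 0.128 > α = 0.05, fail to reject H0; the data do not provide sufficient evidence against H0.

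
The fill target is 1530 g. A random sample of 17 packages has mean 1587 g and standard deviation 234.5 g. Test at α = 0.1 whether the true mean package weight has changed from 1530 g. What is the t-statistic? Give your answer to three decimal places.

1.002

H0: μ = 1530; H1: μ ≠ 1530 (one-sample t-test, two-sided).
t = (x̄ − μ₀)/(s/√n) = (1587 − 1530)/(234.5/√17) = 1.002
df = n − 1 = 16
Two-sided p-value ≈ 0.331
Since p ≈ 0.331 > α = 0.1, fail to reject H0; the data do not provide sufficient evidence against H0.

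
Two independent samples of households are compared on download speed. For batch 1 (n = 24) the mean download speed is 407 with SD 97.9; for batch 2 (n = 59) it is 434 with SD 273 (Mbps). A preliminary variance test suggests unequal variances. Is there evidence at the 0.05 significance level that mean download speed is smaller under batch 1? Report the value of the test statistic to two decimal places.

-0.66

Let group 1 = batch 1, group 2 = batch 2. H0: μ_1 = μ_2; H1: μ_1 < μ_2 (Welch's two-sample t-test, left-tailed).
t = (x̄_1 − x̄_2)/√(s_1²/n_1 + s_2²/n_2) = (407 − 434)/√(97.9²/24 + 273²/59) = -0.66
Welch–Satterthwaite df ≈ 80.24
p-value = P(T ≤ -0.66) ≈ 0.255
Since p ≈ 0.255 > α = 0.05, fail to reject H0; the evidence is not statistically significant.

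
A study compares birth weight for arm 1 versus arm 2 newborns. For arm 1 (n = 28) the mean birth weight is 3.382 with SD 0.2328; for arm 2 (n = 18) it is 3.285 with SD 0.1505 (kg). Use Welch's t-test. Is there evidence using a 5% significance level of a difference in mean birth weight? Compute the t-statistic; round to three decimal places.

1.716

Let group 1 = arm 1, group 2 = arm 2. H0: μ_1 = μ_2; H1: μ_1 ≠ μ_2 (Welch's two-sample t-test, two-sided).
t = (x̄_1 − x̄_2)/√(s_1²/n_1 + s_2²/n_2) = (3.382 − 3.285)/√(0.2328²/28 + 0.1505²/18) = 1.716
Welch–Satterthwaite df ≈ 43.99
Two-sided p-value ≈ 0.0931
Since p ≈ 0.0931 > α = 0.05, fail to reject H0; the data do not provide sufficient evidence against H0.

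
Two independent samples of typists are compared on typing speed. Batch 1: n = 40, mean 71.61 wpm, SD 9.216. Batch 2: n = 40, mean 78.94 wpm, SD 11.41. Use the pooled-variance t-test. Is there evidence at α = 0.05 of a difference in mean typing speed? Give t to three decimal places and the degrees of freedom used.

Let group 1 = batch 1, group 2 = batch 2. H0: μ_1 = μ_2; H1: μ_1 ≠ μ_2 (two-sample pooled-variance t-test, two-sided).
s_p² = [(40−1)·9.216² + (40−1)·11.41²]/(40+40−2) = 107.561
t = (71.61 − 78.94)/√[107.561·(1/40 + 1/40)] = -3.161
df = n₁ + n₂ − 2 = 78
Two-sided p-value ≈ 0.0022
Since p ≈ 0.0022 < α = 0.05, reject H0; the evidence is statistically significant.

t = -3.161, df = 78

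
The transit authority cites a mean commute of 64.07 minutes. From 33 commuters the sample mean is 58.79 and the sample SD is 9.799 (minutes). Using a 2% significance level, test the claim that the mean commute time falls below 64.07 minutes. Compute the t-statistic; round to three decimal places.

-3.095

H0: μ = 64.07; H1: μ < 64.07 (one-sample t-test, left-tailed).
t = (x̄ − μ₀)/(s/√n) = (58.79 − 64.07)/(9.799/√33) = -3.095
df = n − 1 = 32
p-value = P(T ≤ -3.095) ≈ 0.002
Since p ≈ 0.002 < α = 0.02, reject H0; the data support H1.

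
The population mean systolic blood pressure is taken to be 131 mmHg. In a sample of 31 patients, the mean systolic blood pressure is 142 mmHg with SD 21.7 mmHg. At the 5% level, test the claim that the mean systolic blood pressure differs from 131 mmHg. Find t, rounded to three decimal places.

2.822

H0: μ = 131; H1: μ ≠ 131 (one-sample t-test, two-sided).
t = (x̄ − μ₀)/(s/√n) = (142 − 131)/(21.7/√31) = 2.822
df = n − 1 = 30
Two-sided p-value ≈ 0.0084
Since p ≈ 0.0084 < α = 0.05, reject H0; the data support H1.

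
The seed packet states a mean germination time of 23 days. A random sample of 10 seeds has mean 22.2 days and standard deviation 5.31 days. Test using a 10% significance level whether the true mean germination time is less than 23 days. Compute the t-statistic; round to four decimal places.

H0: μ = 23; H1: μ < 23 (one-sample t-test, left-tailed).
t = (x̄ − μ₀)/(s/√n) = (22.2 − 23)/(5.31/√10) = -0.4764
df = n − 1 = 9
p-value = P(T ≤ -0.4764) ≈ 0.3226
Since p ≈ 0.3226 > α = 0.1, fail to reject H0; the data do not provide sufficient evidence against H0.

-0.4764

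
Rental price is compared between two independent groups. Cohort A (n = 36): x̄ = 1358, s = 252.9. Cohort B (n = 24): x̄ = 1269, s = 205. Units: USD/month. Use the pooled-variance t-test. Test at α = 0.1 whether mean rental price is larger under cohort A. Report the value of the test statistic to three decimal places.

1.437

Let group 1 = cohort A, group 2 = cohort B. H0: μ_1 = μ_2; H1: μ_1 > μ_2 (two-sample pooled-variance t-test, right-tailed).
s_p² = [(36−1)·252.9² + (24−1)·205²]/(36+24−2) = 55260.7
t = (1358 − 1269)/√[55260.7·(1/36 + 1/24)] = 1.437
df = n₁ + n₂ − 2 = 58
p-value = P(T ≥ 1.437) ≈ 0.078
Since p ≈ 0.078 < α = 0.1, reject H0; the evidence is statistically significant.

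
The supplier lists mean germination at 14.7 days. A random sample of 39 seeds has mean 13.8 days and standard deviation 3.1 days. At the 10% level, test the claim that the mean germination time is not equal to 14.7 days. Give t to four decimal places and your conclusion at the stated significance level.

H0: μ = 14.7; H1: μ ≠ 14.7 (one-sample t-test, two-sided).
t = (x̄ − μ₀)/(s/√n) = (13.8 − 14.7)/(3.1/√39) = -1.8131
df = n − 1 = 38
Two-sided p-value ≈ 0.0777
Since p ≈ 0.0777 < α = 0.1, reject H0; the data support H1.

t = -1.8131; reject H0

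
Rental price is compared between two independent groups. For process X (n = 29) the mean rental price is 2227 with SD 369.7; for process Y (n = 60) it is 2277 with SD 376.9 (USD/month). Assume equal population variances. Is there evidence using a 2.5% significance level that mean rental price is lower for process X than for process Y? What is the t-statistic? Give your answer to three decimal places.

-0.590

Let group 1 = process X, group 2 = process Y. H0: μ_1 = μ_2; H1: μ_1 < μ_2 (two-sample pooled-variance t-test, left-tailed).
s_p² = [(29−1)·369.7² + (60−1)·376.9²]/(29+60−2) = 140324
t = (2227 − 2277)/√[140324·(1/29 + 1/60)] = -0.590
df = n₁ + n₂ − 2 = 87
p-value = P(T ≤ -0.590) ≈ 0.278
Since p ≈ 0.278 > α = 0.025, fail to reject H0; the data do not provide sufficient evidence against H0.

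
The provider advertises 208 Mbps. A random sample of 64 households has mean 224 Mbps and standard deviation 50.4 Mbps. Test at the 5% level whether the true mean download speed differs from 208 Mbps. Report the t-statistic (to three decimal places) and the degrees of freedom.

t = 2.540, df = 63

H0: μ = 208; H1: μ ≠ 208 (one-sample t-test, two-sided).
t = (x̄ − μ₀)/(s/√n) = (224 − 208)/(50.4/√64) = 2.540
df = n − 1 = 63
Two-sided p-value ≈ 0.0136
Since p ≈ 0.0136 < α = 0.05, reject H0; the evidence is statistically significant.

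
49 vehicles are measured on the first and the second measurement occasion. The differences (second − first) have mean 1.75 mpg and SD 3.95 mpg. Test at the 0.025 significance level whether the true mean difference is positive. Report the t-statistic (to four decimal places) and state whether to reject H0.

H0: μ_d = 0; H1: μ_d > 0 (paired t-test on the differences, right-tailed).
t = d̄/(s_d/√n) = 1.75/(3.95/√49) = 3.1013
df = n − 1 = 48
p-value = P(T ≥ 3.1013) ≈ 0.002
Since p ≈ 0.002 < α = 0.025, reject H0; the evidence is statistically significant.

t = 3.1013; reject H0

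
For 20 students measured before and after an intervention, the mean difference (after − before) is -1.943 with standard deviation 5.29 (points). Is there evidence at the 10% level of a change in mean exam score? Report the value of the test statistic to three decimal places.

H0: μ_d = 0; H1: μ_d ≠ 0 (paired t-test on the differences, two-sided).
t = d̄/(s_d/√n) = -1.943/(5.29/√20) = -1.643
df = n − 1 = 19
Two-sided p-value ≈ 0.117
Since p ≈ 0.117 > α = 0.1, fail to reject H0; the evidence is not statistically significant.

-1.643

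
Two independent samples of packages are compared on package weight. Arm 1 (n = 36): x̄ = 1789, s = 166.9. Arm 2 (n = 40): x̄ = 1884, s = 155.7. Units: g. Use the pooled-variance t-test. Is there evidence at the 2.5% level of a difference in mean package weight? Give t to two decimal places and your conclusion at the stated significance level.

t = -2.57; reject H0

Let group 1 = arm 1, group 2 = arm 2. H0: μ_1 = μ_2; H1: μ_1 ≠ μ_2 (two-sample pooled-variance t-test, two-sided).
s_p² = [(36−1)·166.9² + (40−1)·155.7²]/(36+40−2) = 25951.4
t = (1789 − 1884)/√[25951.4·(1/36 + 1/40)] = -2.57
df = n₁ + n₂ − 2 = 74
Two-sided p-value ≈ 0.0123
Since p ≈ 0.0123 < α = 0.025, reject H0; the evidence is statistically significant.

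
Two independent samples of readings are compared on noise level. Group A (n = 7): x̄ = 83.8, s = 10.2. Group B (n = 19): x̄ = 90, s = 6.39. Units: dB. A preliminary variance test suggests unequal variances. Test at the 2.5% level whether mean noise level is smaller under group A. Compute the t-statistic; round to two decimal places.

-1.50

Let group 1 = group A, group 2 = group B. H0: μ_1 = μ_2; H1: μ_1 < μ_2 (Welch's two-sample t-test, left-tailed).
t = (x̄_1 − x̄_2)/√(s_1²/n_1 + s_2²/n_2) = (83.8 − 90)/√(10.2²/7 + 6.39²/19) = -1.50
Welch–Satterthwaite df ≈ 7.81
p-value = P(T ≤ -1.50) ≈ 0.0861
Since p ≈ 0.0861 > α = 0.025, fail to reject H0; the data do not provide sufficient evidence against H0.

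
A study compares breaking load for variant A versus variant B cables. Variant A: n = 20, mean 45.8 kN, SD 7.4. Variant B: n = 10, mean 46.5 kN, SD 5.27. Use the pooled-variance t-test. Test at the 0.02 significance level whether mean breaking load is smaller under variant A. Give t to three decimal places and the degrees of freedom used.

t = -0.266, df = 28

Let group 1 = variant A, group 2 = variant B. H0: μ_1 = μ_2; H1: μ_1 < μ_2 (two-sample pooled-variance t-test, left-tailed).
s_p² = [(20−1)·7.4² + (10−1)·5.27²]/(20+10−2) = 46.0856
t = (45.8 − 46.5)/√[46.0856·(1/20 + 1/10)] = -0.266
df = n₁ + n₂ − 2 = 28
p-value = P(T ≤ -0.266) ≈ 0.3960
Since p ≈ 0.3960 > α = 0.02, fail to reject H0; the data do not provide sufficient evidence against H0.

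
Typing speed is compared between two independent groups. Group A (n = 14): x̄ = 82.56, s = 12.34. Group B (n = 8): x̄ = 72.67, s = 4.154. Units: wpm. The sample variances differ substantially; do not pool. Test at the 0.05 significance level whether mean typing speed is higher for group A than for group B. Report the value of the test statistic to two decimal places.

2.74

Let group 1 = group A, group 2 = group B. H0: μ_1 = μ_2; H1: μ_1 > μ_2 (Welch's two-sample t-test, right-tailed).
t = (x̄_1 − x̄_2)/√(s_1²/n_1 + s_2²/n_2) = (82.56 − 72.67)/√(12.34²/14 + 4.154²/8) = 2.74
Welch–Satterthwaite df ≈ 17.40
p-value = P(T ≥ 2.74) ≈ 0.007
Since p ≈ 0.007 < α = 0.05, reject H0; the data support H1.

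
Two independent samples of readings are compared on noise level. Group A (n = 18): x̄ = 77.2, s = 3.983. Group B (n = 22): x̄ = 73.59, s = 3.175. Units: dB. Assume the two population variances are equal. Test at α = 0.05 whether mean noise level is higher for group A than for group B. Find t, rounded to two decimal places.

3.19

Let group 1 = group A, group 2 = group B. H0: μ_1 = μ_2; H1: μ_1 > μ_2 (two-sample pooled-variance t-test, right-tailed).
s_p² = [(18−1)·3.983² + (22−1)·3.175²]/(18+22−2) = 12.6681
t = (77.2 − 73.59)/√[12.6681·(1/18 + 1/22)] = 3.19
df = n₁ + n₂ − 2 = 38
p-value = P(T ≥ 3.19) ≈ 0.0014
Since p ≈ 0.0014 < α = 0.05, reject H0; the data support H1.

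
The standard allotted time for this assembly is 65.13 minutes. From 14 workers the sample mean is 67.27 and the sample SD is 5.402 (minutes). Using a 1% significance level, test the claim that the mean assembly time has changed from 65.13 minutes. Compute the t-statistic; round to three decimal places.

1.482

H0: μ = 65.13; H1: μ ≠ 65.13 (one-sample t-test, two-sided).
t = (x̄ − μ₀)/(s/√n) = (67.27 − 65.13)/(5.402/√14) = 1.482
df = n − 1 = 13
Two-sided p-value ≈ 0.162
Since p ≈ 0.162 > α = 0.01, fail to reject H0; the evidence is not statistically significant.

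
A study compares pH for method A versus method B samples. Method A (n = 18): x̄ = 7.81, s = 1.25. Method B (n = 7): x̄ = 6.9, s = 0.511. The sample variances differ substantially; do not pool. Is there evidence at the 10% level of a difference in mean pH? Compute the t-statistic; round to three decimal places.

2.583

Let group 1 = method A, group 2 = method B. H0: μ_1 = μ_2; H1: μ_1 ≠ μ_2 (Welch's two-sample t-test, two-sided).
t = (x̄_1 − x̄_2)/√(s_1²/n_1 + s_2²/n_2) = (7.81 − 6.9)/√(1.25²/18 + 0.511²/7) = 2.583
Welch–Satterthwaite df ≈ 22.81
Two-sided p-value ≈ 0.0167
Since p ≈ 0.0167 < α = 0.1, reject H0; the data support H1.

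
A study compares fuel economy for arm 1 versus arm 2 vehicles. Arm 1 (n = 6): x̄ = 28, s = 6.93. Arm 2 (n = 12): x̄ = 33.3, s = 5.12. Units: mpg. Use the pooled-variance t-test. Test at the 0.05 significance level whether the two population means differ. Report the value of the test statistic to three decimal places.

Let group 1 = arm 1, group 2 = arm 2. H0: μ_1 = μ_2; H1: μ_1 ≠ μ_2 (two-sample pooled-variance t-test, two-sided).
s_p² = [(6−1)·6.93² + (12−1)·5.12²]/(6+12−2) = 33.0302
t = (28 − 33.3)/√[33.0302·(1/6 + 1/12)] = -1.844
df = n₁ + n₂ − 2 = 16
Two-sided p-value ≈ 0.0837
Since p ≈ 0.0837 > α = 0.05, fail to reject H0; the evidence is not statistically significant.

-1.844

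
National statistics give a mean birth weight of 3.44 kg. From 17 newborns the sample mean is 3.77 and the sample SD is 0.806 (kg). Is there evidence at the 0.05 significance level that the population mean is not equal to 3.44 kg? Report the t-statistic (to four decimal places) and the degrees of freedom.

H0: μ = 3.44; H1: μ ≠ 3.44 (one-sample t-test, two-sided).
t = (x̄ − μ₀)/(s/√n) = (3.77 − 3.44)/(0.806/√17) = 1.6881
df = n − 1 = 16
Two-sided p-value ≈ 0.111
Since p ≈ 0.111 > α = 0.05, fail to reject H0; the data do not provide sufficient evidence against H0.

t = 1.6881, df = 16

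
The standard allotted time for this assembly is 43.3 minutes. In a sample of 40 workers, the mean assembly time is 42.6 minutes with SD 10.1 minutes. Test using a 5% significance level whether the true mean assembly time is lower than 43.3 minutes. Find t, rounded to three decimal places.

-0.438

H0: μ = 43.3; H1: μ < 43.3 (one-sample t-test, left-tailed).
t = (x̄ − μ₀)/(s/√n) = (42.6 − 43.3)/(10.1/√40) = -0.438
df = n − 1 = 39
p-value = P(T ≤ -0.438) ≈ 0.3318
Since p ≈ 0.3318 > α = 0.05, fail to reject H0; the data do not provide sufficient evidence against H0.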